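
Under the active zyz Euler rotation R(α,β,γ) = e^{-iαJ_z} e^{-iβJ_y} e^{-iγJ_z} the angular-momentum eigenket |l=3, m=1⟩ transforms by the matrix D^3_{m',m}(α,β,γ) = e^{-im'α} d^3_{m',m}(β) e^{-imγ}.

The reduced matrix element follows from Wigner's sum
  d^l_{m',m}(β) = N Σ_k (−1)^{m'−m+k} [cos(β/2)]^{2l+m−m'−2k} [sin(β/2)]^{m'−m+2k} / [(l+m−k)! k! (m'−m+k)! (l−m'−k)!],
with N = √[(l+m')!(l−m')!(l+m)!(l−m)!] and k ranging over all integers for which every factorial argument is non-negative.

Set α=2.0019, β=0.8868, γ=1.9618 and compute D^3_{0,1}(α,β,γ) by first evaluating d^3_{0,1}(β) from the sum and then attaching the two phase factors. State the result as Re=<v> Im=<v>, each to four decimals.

Re=-0.1275 Im=-0.3092

Split into d^3_{0,1}(β=0.8868) × two z-phases.
c=cos(0.8868/2)=0.903298, s=sin(0.8868/2)=0.429013; N=√[6·6·24·2]=41.569219
k: max(0,(1)−(0))=1 … min(3+(1),3−(0))=3
  k=1: (−1)^0·41.5692/(12)·0.9033^5·0.4290^1 = +0.893752
  k=2: (−1)^1·41.5692/(4)·0.9033^3·0.4290^3 = -0.604808
  k=3: (−1)^2·41.5692/(12)·0.9033^1·0.4290^5 = +0.045475
d^3_{0,1}(0.8868) = +0.893752 -0.604808 +0.045475 = +0.334420
D = (+1.000000+0.000000i)·(+0.334420)·(-0.381117-0.924527i) = -0.127453-0.309180i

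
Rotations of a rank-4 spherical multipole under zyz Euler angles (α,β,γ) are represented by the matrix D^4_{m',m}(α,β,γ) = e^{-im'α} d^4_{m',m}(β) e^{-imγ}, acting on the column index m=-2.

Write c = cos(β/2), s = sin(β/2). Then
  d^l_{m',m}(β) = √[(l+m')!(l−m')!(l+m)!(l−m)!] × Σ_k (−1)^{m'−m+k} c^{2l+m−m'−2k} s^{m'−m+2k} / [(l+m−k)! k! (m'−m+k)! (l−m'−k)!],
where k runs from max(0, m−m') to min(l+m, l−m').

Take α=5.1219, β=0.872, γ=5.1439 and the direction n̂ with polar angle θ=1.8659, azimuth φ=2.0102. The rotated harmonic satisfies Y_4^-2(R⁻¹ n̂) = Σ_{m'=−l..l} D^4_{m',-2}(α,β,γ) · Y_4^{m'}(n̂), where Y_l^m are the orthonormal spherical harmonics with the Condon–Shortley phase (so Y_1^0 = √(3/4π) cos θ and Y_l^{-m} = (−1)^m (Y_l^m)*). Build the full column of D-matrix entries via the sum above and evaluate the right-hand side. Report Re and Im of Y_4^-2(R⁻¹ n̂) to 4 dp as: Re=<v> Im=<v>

Need the full column D^4_{m',-2} for m'=−4..4 at α=5.1219, β=0.872, γ=5.1439.
cos(β/2)=0.906448, sin(β/2)=0.422317
d^4_{-4,-2}: single k=2 term ⇒ +0.523497;  D = +0.419730-0.312851i
d^4_{-3,-2}: k∈[1..2] ⇒ +0.794518 -0.517388 = +0.277130;  D = +0.240394+0.137883i
d^4_{-2,-2}: k∈[0..2] ⇒ +0.455768 -1.187179 +0.322120 = -0.409291;  D = +0.045439-0.406761i
d^4_{-1,-2}: k∈[0..2] ⇒ -0.900898 +0.977771 -0.141494 = -0.064621;  D = +0.061768-0.018990i
d^4_{0,-2}: k∈[0..2] ⇒ +0.938548 -0.543271 +0.044222 = +0.439499;  D = -0.285738-0.333936i
d^4_{1,-2}: k∈[0..2] ⇒ -0.651847 +0.212241 -0.009214 = -0.448821;  D = -0.196639+0.403451i
d^4_{2,-2}: k∈[0..2] ⇒ +0.322120 -0.055937 +0.001012 = +0.267195;  D = +0.266936+0.011753i
d^4_{3,-2}: k∈[0..1] ⇒ -0.112307 +0.008126 = -0.104181;  D = -0.037237-0.097299i
d^4_{4,-2}: single k=0 term ⇒ +0.024666;  D = -0.017621+0.017260i
Y_4^{m'}(θ=1.8659,φ=2.0102) and Σ D·Y over m':
  (+0.4197-0.3129i)·(-0.0689-0.3644i)  (+0.2404+0.1379i)·(-0.3087-0.0797i)  (+0.0454-0.4068i)·(+0.0797-0.0962i)  (+0.0618-0.0190i)·(-0.1348-0.2869i)  (-0.2857-0.3339i)·(+0.0754+0.0000i)  (-0.1966+0.4035i)·(+0.1348-0.2869i)  (+0.2669+0.0118i)·(+0.0797+0.0962i)  (-0.0372-0.0973i)·(+0.3087-0.0797i)  (-0.0176+0.0173i)·(-0.0689+0.3644i)
Y_4^-2(R⁻¹ n̂) = -0.191912-0.167501i

Re=-0.1919 Im=-0.1675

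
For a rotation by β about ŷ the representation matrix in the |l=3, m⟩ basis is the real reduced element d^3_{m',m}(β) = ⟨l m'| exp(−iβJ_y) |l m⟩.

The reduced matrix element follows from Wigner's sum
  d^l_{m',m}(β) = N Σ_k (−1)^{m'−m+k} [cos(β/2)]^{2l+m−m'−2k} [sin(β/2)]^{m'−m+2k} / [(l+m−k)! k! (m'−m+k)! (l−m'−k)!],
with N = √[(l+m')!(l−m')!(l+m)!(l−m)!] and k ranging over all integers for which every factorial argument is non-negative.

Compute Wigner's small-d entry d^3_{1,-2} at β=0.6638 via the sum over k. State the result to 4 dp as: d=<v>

d=-0.1739

d^3_{1,-2}(β=0.6638) via Wigner's sum:
c=cos(0.6638/2)=0.945425, s=sin(0.6638/2)=0.325840; N=√[24·2·1·120]=75.894664
Admissible k: 0..1 (factorial args all ≥0)
  k=0: (−1)^3·75.8947/(12)·0.9454^3·0.3258^3 = -0.184895
  k=1: (−1)^4·75.8947/(24)·0.9454^1·0.3258^5 = +0.010981
d^3_{1,-2}(0.6638) = -0.184895 +0.010981 = -0.173913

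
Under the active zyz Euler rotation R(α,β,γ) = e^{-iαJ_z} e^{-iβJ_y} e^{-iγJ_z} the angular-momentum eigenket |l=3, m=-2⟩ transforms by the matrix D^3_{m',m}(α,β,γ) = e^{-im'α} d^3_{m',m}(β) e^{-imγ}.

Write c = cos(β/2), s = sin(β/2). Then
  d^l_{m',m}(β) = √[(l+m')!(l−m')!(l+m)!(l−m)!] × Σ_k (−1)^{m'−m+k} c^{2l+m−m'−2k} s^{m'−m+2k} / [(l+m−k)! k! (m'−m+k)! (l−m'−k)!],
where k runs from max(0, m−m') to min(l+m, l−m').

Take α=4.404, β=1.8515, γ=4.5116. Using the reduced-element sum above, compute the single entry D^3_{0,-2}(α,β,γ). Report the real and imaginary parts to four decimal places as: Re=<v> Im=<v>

Re=0.3224 Im=-0.1369

Split into d^3_{0,-2}(β=1.8515) × two z-phases.
With c≡cos(β/2)=0.601235 and s≡sin(β/2)=0.799072, N=[6·6·1·120]^{1/2}=65.726707
The bounds max(0,m−m')=0 and min(l+m,l−m')=1 give 2 terms
  k=0: (−1)^2·65.7267/(12)·0.6012^4·0.7991^2 = +0.456994
  k=1: (−1)^3·65.7267/(12)·0.6012^2·0.7991^4 = -0.807223
d^3_{0,-2}(1.8515) = +0.456994 -0.807223 = -0.350228
Phases: e^{-i·(0)·4.404}=+1.000000+0.000000i, e^{-i·(-2)·4.5116}=-0.920445+0.390871i ⇒ D=+0.322366-0.136894i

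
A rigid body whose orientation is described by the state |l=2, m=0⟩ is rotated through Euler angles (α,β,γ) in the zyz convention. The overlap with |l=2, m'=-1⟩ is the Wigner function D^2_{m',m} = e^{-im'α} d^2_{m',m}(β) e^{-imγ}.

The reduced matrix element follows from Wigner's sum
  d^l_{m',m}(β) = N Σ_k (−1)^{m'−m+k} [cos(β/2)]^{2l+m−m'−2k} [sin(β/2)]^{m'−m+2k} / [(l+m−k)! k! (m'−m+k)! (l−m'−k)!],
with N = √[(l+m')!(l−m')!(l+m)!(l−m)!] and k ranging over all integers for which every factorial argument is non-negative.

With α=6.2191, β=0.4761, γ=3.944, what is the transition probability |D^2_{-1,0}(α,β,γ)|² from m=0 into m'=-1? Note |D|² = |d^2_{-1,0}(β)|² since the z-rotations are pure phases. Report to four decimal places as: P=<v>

P=0.2489

D^2_{-1,0}(6.2191,0.4761,3.944) = e^{-i·-1·6.2191}·d^2_{-1,0}(0.4761)·e^{-i·0·3.944}. Compute d first:
Half-angle: c=0.971800, s=0.235808. N=√(1·6·2·2)=4.898979
k: max(0,(0)−(-1))=1 … min(2+(0),2−(-1))=2
  k=1: (−1)^0·4.8990/(2)·0.9718^3·0.2358^1 = +0.530108
  k=2: (−1)^1·4.8990/(2)·0.9718^1·0.2358^3 = -0.031212
d^2_{-1,0}(0.4761) = +0.530108 -0.031212 = +0.498896
|D^2_{-1,0}|² = |d^2_{-1,0}(β)|² = (+0.498896)² = 0.248897 (the z-rotation phases have unit modulus)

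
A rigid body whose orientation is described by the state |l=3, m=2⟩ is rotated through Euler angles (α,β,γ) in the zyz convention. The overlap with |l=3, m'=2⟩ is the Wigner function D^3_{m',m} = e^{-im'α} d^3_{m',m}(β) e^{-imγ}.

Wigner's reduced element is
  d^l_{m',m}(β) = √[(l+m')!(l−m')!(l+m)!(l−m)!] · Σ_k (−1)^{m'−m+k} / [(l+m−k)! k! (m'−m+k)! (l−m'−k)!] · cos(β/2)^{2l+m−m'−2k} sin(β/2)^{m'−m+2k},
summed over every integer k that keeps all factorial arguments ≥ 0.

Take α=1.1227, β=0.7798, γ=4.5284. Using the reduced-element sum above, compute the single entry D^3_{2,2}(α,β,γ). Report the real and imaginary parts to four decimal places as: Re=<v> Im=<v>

First d^3_{2,2}(β=0.7798), then the phase factors e^{-i(2)α} and e^{-i(2)γ}:
With c≡cos(β/2)=0.924947 and s≡sin(β/2)=0.380096, N=[120·1·120·1]^{1/2}=120.000000
k: max(0,(2)−(2))=0 … min(3+(2),3−(2))=1
  k=0: (−1)^0·120.0000/(120)·0.9249^6·0.3801^0 = +0.626183
  k=1: (−1)^1·120.0000/(24)·0.9249^4·0.3801^2 = -0.528718
d^3_{2,2}(0.7798) = +0.626183 -0.528718 = +0.097465
D = (-0.624588-0.780955i)·(+0.097465)·(-0.933057-0.359729i) = +0.029419+0.092919i

Re=0.0294 Im=0.0929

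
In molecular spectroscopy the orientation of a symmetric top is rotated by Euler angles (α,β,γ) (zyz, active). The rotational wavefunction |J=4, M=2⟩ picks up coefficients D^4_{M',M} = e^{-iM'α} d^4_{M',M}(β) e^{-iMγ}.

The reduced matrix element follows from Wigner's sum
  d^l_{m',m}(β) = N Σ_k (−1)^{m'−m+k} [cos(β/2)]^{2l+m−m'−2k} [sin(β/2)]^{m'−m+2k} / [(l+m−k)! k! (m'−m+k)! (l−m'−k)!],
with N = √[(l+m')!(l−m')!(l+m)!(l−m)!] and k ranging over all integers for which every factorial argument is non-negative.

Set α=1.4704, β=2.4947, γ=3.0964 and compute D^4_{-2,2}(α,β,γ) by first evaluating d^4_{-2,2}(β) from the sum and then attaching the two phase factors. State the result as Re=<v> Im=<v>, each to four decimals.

D^4_{-2,2}(1.4704,2.4947,3.0964) = e^{-i·-2·1.4704}·d^4_{-2,2}(2.4947)·e^{-i·2·3.0964}. Compute d first:
With c≡cos(β/2)=0.317836 and s≡sin(β/2)=0.948146, N=[2·720·720·2]^{1/2}=1440.000000
k: max(0,(2)−(-2))=4 … min(4+(2),4−(-2))=6
  k=4: (−1)^0·1440.0000/(96)·0.3178^4·0.9481^4 = +0.123710
  k=5: (−1)^1·1440.0000/(120)·0.3178^2·0.9481^6 = -0.880720
  k=6: (−1)^2·1440.0000/(1440)·0.3178^0·0.9481^8 = +0.653131
d^4_{-2,2}(2.4947) = +0.123710 -0.880720 +0.653131 = -0.103879
Attach z-rotation phases: D = e^{-i(-2)(1.4704)}·(-0.103879)·e^{-i(2)(3.0964)} = +0.103247-0.011446i

Re=0.1032 Im=-0.0114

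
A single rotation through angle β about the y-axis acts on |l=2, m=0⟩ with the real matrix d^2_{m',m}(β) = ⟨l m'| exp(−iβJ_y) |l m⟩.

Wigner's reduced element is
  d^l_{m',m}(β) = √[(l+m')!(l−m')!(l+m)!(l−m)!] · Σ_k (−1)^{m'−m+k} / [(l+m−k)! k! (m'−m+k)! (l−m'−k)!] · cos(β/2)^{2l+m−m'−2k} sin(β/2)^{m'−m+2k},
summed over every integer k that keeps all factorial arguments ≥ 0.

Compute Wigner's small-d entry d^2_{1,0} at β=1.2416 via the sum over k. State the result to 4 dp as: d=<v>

d=-0.3747

d^2_{1,0}(β=1.2416) via Wigner's sum:
c=cos(1.2416/2)=0.813413, s=sin(1.2416/2)=0.581686; N=√[6·1·2·2]=4.898979
k: max(0,(0)−(1))=0 … min(2+(0),2−(1))=1
  k=0: (−1)^1·4.8990/(2)·0.8134^3·0.5817^1 = -0.766828
  k=1: (−1)^2·4.8990/(2)·0.8134^1·0.5817^3 = +0.392151
d^2_{1,0}(1.2416) = -0.766828 +0.392151 = -0.374678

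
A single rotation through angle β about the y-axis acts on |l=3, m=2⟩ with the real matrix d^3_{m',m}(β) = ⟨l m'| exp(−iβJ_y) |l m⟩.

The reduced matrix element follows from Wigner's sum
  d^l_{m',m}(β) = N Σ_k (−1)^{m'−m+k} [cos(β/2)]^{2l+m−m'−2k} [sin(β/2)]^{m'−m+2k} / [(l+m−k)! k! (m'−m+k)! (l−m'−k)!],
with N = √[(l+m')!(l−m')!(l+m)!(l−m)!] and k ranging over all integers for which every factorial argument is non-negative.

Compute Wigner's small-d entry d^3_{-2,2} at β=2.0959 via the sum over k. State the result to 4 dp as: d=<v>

d^3_{-2,2}(β=2.0959) via Wigner's sum:
With c≡cos(β/2)=0.499348 and s≡sin(β/2)=0.866401, N=[1·120·120·1]^{1/2}=120.000000
k∈{4,5} keeps every argument non-negative
  k=4: (−1)^0·120.0000/(24)·0.4993^2·0.8664^4 = +0.702512
  k=5: (−1)^1·120.0000/(120)·0.4993^0·0.8664^6 = -0.422975
d^3_{-2,2}(2.0959) = +0.702512 -0.422975 = +0.279537

d=0.2795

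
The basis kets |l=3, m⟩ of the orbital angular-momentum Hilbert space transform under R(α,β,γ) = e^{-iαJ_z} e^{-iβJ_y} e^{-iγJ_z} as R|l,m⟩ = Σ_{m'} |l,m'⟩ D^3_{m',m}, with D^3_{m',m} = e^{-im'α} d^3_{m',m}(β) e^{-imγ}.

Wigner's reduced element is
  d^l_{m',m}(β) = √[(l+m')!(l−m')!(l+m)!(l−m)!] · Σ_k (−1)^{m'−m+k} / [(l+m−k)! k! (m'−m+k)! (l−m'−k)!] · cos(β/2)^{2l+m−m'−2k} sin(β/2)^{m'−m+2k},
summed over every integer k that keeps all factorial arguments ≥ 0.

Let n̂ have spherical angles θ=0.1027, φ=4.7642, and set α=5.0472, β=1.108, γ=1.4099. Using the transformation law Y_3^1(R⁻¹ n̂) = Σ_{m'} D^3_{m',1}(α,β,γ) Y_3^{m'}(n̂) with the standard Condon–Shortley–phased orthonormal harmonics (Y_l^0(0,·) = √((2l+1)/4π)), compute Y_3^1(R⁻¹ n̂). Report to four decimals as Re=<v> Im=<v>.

Re=0.0220 Im=-0.1117

Need the full column D^3_{m',1} for m'=−3..3 at α=5.0472, β=1.108, γ=1.4099.
cos(β/2)=0.850427, sin(β/2)=0.526093
d^3_{-3,1}: single k=4 term ⇒ +0.214571;  D = +0.084637+0.197173i
d^3_{-2,1}: k∈[3..4] ⇒ +0.566407 -0.108380 = +0.458027;  D = -0.338153+0.308936i
d^3_{-1,1}: k∈[2..4] ⇒ +0.868610 -0.443215 +0.021202 = +0.446596;  D = -0.392841-0.212425i
d^3_{0,1}: k∈[1..3] ⇒ +0.810659 -0.930702 +0.118725 = -0.001319;  D = -0.000211+0.001301i
d^3_{1,1}: k∈[0..2] ⇒ +0.378288 -1.158146 +0.332411 = -0.447447;  D = -0.440697+0.077426i
d^3_{2,1}: k∈[0..1] ⇒ -0.740027 +0.566407 = -0.173620;  D = -0.084564-0.151634i
d^3_{3,1}: single k=0 term ⇒ +0.560685;  D = -0.372757+0.418831i
Y_3^{m'}(θ=0.1027,φ=4.7642) and Σ D·Y over m':
  (+0.0846+0.1972i)·(-0.0001-0.0004i)  (-0.3382+0.3089i)·(-0.0106+0.0011i)  (-0.3928-0.2124i)·(+0.0068+0.1306i)  (-0.0002+0.0013i)·(+0.7229+0.0000i)  (-0.4407+0.0774i)·(-0.0068+0.1306i)  (-0.0846-0.1516i)·(-0.0106-0.0011i)  (-0.3728+0.4188i)·(+0.0001-0.0004i)
Y_3^1(R⁻¹ n̂) = +0.022029-0.111701i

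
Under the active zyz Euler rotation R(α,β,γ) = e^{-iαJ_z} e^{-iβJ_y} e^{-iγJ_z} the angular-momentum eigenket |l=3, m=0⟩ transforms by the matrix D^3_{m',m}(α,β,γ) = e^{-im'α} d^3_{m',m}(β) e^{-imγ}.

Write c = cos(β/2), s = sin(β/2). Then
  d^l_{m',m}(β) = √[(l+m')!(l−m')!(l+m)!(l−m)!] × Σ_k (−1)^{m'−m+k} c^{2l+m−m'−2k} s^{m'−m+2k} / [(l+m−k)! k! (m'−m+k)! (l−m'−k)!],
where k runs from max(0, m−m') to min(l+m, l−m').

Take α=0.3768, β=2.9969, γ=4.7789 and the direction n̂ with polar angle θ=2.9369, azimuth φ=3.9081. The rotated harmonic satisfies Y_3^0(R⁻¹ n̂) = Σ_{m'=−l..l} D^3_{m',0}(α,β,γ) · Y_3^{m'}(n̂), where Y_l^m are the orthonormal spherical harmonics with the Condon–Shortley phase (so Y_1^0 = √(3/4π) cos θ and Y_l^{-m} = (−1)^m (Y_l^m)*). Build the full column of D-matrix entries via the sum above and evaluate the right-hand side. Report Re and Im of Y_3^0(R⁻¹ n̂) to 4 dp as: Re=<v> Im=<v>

Need the full column D^3_{m',0} for m'=−3..3 at α=0.3768, β=2.9969, γ=4.7789.
cos(β/2)=0.072283, sin(β/2)=0.997384
d^3_{-3,0}: single k=3 term ⇒ +0.001676;  D = +0.000714+0.001516i
d^3_{-2,0}: k∈[2..3] ⇒ +0.000149 -0.028320 = -0.028171;  D = -0.020543-0.019276i
d^3_{-1,0}: k∈[1..3] ⇒ +0.000007 -0.003894 +0.247139 = +0.243251;  D = +0.226186+0.089504i
d^3_{0,0}: k∈[0..3] ⇒ +0.000000 -0.000244 +0.046534 -0.984407 = -0.938118;  D = -0.938118+0.000000i
d^3_{1,0}: k∈[0..2] ⇒ -0.000007 +0.003894 -0.247139 = -0.243251;  D = -0.226186+0.089504i
d^3_{2,0}: k∈[0..1] ⇒ +0.000149 -0.028320 = -0.028171;  D = -0.020543+0.019276i
d^3_{3,0}: single k=0 term ⇒ -0.001676;  D = -0.000714+0.001516i
Y_3^{m'}(θ=2.9369,φ=3.9081) and Σ D·Y over m':
  (+0.0007+0.0015i)·(+0.0023+0.0026i)  (-0.0205-0.0193i)·(-0.0016+0.0413i)  (+0.2262+0.0895i)·(-0.1795+0.1728i)  (-0.9381+0.0000i)·(-0.6553+0.0000i)  (-0.2262+0.0895i)·(+0.1795+0.1728i)  (-0.0205+0.0193i)·(-0.0016-0.0413i)  (-0.0007+0.0015i)·(-0.0023+0.0026i)
Y_3^0(R⁻¹ n̂) = +0.504245+0.000000i

Re=0.5042 Im=0.0000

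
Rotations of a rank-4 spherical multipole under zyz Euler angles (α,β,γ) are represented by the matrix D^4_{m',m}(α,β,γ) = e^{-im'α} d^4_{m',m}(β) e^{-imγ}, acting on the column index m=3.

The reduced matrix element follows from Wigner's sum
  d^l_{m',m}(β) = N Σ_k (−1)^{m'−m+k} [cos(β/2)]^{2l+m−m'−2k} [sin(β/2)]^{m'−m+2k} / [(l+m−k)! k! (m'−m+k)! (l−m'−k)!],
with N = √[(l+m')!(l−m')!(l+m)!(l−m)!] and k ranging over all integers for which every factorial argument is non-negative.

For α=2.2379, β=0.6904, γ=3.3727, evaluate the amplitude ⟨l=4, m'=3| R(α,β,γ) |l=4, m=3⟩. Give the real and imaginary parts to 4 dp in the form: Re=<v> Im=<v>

First d^4_{3,3}(β=0.6904), then the phase factors e^{-i(3)α} and e^{-i(3)γ}:
Half-angle: c=0.941008, s=0.338385. N=√(5040·1·5040·1)=5040.000000
Admissible k: 0..1 (factorial args all ≥0)
  k=0: (−1)^0·5040.0000/(5040)·0.9410^8·0.3384^0 = +0.614817
  k=1: (−1)^1·5040.0000/(720)·0.9410^6·0.3384^2 = -0.556518
d^4_{3,3}(0.6904) = +0.614817 -0.556518 = +0.058299
Attach z-rotation phases: D = e^{-i(3)(2.2379)}·(+0.058299)·e^{-i(3)(3.3727)} = -0.025198+0.052572i

Re=-0.0252 Im=0.0526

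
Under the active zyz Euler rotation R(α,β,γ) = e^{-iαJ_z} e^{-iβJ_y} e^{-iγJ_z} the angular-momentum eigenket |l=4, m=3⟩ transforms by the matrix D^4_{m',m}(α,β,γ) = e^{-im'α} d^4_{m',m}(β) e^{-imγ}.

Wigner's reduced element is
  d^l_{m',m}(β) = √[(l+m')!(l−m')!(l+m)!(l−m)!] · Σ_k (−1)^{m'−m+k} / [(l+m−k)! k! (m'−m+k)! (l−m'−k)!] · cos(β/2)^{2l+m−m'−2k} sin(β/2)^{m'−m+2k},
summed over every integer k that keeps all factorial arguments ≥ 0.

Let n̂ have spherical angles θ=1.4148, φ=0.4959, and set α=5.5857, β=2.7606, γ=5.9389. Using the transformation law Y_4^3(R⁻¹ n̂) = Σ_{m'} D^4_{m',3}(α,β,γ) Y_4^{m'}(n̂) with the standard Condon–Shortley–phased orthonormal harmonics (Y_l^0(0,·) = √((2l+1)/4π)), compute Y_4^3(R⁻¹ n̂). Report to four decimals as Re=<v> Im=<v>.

Need the full column D^4_{m',3} for m'=−4..4 at α=5.5857, β=2.7606, γ=5.9389.
cos(β/2)=0.189346, sin(β/2)=0.981910
d^4_{-4,3}: single k=7 term ⇒ +0.471308;  D = -0.087293-0.463153i
d^4_{-3,3}: k∈[6..7] ⇒ +0.224928 -0.864121 = -0.639194;  D = -0.312707+0.557479i
d^4_{-2,3}: k∈[5..6] ⇒ +0.069553 -0.623482 = -0.553929;  D = -0.518006+0.196231i
d^4_{-1,3}: k∈[4..5] ⇒ +0.015806 -0.255044 = -0.239237;  D = -0.225909-0.078738i
d^4_{0,3}: k∈[3..4] ⇒ +0.002726 -0.073315 = -0.070589;  D = -0.036168-0.060619i
d^4_{1,3}: k∈[2..3] ⇒ +0.000353 -0.015806 = -0.015454;  D = +0.002455-0.015257i
d^4_{2,3}: k∈[1..2] ⇒ +0.000032 -0.002586 = -0.002554;  D = +0.001931-0.001672i
d^4_{3,3}: k∈[0..1] ⇒ +0.000002 -0.000311 = -0.000309;  D = +0.000309-0.000005i
d^4_{4,3}: single k=0 term ⇒ -0.000024;  D = +0.000019+0.000015i
Y_4^{m'}(θ=1.4148,φ=0.4959) and Σ D·Y over m':
  (-0.0873-0.4632i)·(-0.1691-0.3860i)  (-0.3127+0.5575i)·(+0.0156-0.1868i)  (-0.5180+0.1962i)·(-0.1484+0.2271i)  (-0.2259-0.0787i)·(-0.1808+0.0978i)  (-0.0362-0.0606i)·(+0.2429+0.0000i)  (+0.0025-0.0153i)·(+0.1808+0.0978i)  (+0.0019-0.0017i)·(-0.1484-0.2271i)  (+0.0003-0.0000i)·(-0.0156-0.1868i)  (+0.0000+0.0000i)·(-0.1691+0.3860i)
Y_4^3(R⁻¹ n̂) = +0.008603+0.006994i

Re=0.0086 Im=0.0070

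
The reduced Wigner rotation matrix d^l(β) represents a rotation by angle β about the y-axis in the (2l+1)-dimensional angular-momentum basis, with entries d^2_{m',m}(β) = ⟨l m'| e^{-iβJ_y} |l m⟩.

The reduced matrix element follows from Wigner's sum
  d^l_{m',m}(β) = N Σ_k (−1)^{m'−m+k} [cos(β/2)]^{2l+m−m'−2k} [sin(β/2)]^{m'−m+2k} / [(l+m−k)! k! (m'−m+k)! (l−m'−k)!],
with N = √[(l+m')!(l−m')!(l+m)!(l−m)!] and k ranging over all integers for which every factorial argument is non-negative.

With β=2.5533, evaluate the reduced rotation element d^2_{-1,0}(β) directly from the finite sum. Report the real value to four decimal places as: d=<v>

d=-0.5654

d^2_{-1,0}(β=2.5533) via Wigner's sum:
With c≡cos(β/2)=0.289923 and s≡sin(β/2)=0.957050, N=[1·6·2·2]^{1/2}=4.898979
The bounds max(0,m−m')=1 and min(l+m,l−m')=2 give 2 terms
  k=1: (−1)^0·4.8990/(2)·0.2899^3·0.9570^1 = +0.057129
  k=2: (−1)^1·4.8990/(2)·0.2899^1·0.9570^3 = -0.622533
d^2_{-1,0}(2.5533) = +0.057129 -0.622533 = -0.565403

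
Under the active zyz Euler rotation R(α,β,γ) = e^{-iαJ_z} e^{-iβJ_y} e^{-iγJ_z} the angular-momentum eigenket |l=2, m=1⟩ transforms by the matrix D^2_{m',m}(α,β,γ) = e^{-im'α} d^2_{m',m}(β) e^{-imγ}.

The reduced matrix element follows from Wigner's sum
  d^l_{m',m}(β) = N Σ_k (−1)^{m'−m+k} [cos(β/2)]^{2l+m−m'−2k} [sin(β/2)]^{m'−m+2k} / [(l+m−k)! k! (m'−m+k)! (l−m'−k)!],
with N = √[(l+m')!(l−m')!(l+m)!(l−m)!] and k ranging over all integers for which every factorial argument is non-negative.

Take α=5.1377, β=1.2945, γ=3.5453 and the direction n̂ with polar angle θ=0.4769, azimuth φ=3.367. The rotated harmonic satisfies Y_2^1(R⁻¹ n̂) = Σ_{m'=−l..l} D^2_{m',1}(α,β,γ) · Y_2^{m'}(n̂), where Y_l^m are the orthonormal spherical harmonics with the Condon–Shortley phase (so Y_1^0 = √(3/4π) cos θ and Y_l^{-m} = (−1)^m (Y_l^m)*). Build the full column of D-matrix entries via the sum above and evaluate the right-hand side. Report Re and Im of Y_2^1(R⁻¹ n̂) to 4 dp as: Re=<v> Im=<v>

Need the full column D^2_{m',1} for m'=−2..2 at α=5.1377, β=1.2945, γ=3.5453.
cos(β/2)=0.797745, sin(β/2)=0.602995
d^2_{-2,1}: single k=3 term ⇒ +0.349812;  D = +0.315455+0.151184i
d^2_{-1,1}: k∈[2..3] ⇒ +0.694187 -0.132207 = +0.561980;  D = -0.012140+0.561849i
d^2_{0,1}: k∈[1..2] ⇒ +0.749862 -0.428431 = +0.321432;  D = -0.295592+0.126268i
d^2_{1,1}: k∈[0..1] ⇒ +0.405001 -0.694187 = -0.289186;  D = +0.213208+0.195374i
d^2_{2,1}: single k=0 term ⇒ -0.612260;  D = -0.190542+0.581856i
Y_2^{m'}(θ=0.4769,φ=3.367) and Σ D·Y over m':
  (+0.3155+0.1512i)·(+0.0733-0.0355i)  (-0.0121+0.5618i)·(-0.3071+0.0704i)  (-0.2956+0.1263i)·(+0.4314+0.0000i)  (+0.2132+0.1954i)·(+0.3071+0.0704i)  (-0.1905+0.5819i)·(+0.0733+0.0355i)
Y_2^1(R⁻¹ n̂) = -0.117765-0.008148i

Re=-0.1178 Im=-0.0081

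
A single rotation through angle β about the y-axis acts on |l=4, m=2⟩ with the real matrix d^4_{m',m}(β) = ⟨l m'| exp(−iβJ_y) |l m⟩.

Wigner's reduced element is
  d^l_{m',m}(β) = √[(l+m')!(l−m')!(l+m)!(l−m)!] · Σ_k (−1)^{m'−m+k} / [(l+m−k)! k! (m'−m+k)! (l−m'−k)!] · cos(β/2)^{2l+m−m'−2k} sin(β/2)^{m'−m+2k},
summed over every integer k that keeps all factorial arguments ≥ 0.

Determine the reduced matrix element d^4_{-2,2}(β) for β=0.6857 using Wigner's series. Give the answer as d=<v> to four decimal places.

d^4_{-2,2}(β=0.6857) via Wigner's sum:
c=cos(0.6857/2)=0.941800, s=sin(0.6857/2)=0.336173; N=√[2·720·720·2]=1440.000000
Admissible k: 4..6 (factorial args all ≥0)
  k=4: (−1)^0·1440.0000/(96)·0.9418^4·0.3362^4 = +0.150722
  k=5: (−1)^1·1440.0000/(120)·0.9418^2·0.3362^6 = -0.015363
  k=6: (−1)^2·1440.0000/(1440)·0.9418^0·0.3362^8 = +0.000163
d^4_{-2,2}(0.6857) = +0.150722 -0.015363 +0.000163 = +0.135522

d=0.1355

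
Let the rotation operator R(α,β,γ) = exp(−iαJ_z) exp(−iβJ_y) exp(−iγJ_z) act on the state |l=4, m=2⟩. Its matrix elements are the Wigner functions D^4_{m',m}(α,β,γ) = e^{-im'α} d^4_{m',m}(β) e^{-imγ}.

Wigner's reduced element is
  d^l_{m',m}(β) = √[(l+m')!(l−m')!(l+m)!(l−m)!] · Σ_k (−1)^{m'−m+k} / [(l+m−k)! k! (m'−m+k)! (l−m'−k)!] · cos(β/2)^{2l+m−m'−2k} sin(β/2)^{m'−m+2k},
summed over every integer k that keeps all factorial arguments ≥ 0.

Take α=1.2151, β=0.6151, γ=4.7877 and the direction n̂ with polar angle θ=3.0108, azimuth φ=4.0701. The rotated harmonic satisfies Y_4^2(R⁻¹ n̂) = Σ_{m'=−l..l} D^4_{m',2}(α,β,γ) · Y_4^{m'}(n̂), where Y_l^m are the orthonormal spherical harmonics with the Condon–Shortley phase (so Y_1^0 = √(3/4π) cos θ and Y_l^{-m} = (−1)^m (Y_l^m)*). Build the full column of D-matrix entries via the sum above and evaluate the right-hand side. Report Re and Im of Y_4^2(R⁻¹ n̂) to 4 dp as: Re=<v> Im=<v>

Need the full column D^4_{m',2} for m'=−4..4 at α=1.2151, β=0.6151, γ=4.7877.
cos(β/2)=0.953078, sin(β/2)=0.302725
d^4_{-4,2}: single k=6 term ⇒ +0.003699;  D = +0.000010+0.003699i
d^4_{-3,2}: k∈[5..6] ⇒ +0.024706 -0.000831 = +0.023875;  D = +0.022403+0.008256i
d^4_{-2,2}: k∈[4..6] ⇒ +0.103943 -0.008389 +0.000071 = +0.095624;  D = +0.062243-0.072594i
d^4_{-1,2}: k∈[3..5] ⇒ +0.308532 -0.046691 +0.000942 = +0.262783;  D = -0.127440-0.229814i
d^4_{0,2}: k∈[2..4] ⇒ +0.651609 -0.175305 +0.006632 = +0.482937;  D = -0.477469+0.072466i
d^4_{1,2}: k∈[1..3] ⇒ +0.917452 -0.462798 +0.031127 = +0.485781;  D = -0.098924+0.475602i
d^4_{2,2}: k∈[0..2] ⇒ +0.680813 -0.824228 +0.103943 = -0.039472;  D = -0.033426-0.020993i
d^4_{3,2}: k∈[0..1] ⇒ -0.809116 +0.244890 = -0.564227;  D = -0.447689+0.343404i
d^4_{4,2}: single k=0 term ⇒ +0.363450;  D = -0.106932-0.347364i
Y_4^{m'}(θ=3.0108,φ=4.0701) and Σ D·Y over m':
  (+0.0000+0.0037i)·(-0.0001+0.0001i)  (+0.0224+0.0083i)·(-0.0026-0.0010i)  (+0.0622-0.0726i)·(-0.0094-0.0321i)  (-0.1274-0.2298i)·(+0.1422-0.1901i)  (-0.4775+0.0725i)·(+0.7754+0.0000i)  (-0.0989+0.4756i)·(-0.1422-0.1901i)  (-0.0334-0.0210i)·(-0.0094+0.0321i)  (-0.4477+0.3434i)·(+0.0026-0.0010i)  (-0.1069-0.3474i)·(-0.0001-0.0001i)
Y_4^2(R⁻¹ n̂) = -0.330369-0.001970i

Re=-0.3304 Im=-0.0020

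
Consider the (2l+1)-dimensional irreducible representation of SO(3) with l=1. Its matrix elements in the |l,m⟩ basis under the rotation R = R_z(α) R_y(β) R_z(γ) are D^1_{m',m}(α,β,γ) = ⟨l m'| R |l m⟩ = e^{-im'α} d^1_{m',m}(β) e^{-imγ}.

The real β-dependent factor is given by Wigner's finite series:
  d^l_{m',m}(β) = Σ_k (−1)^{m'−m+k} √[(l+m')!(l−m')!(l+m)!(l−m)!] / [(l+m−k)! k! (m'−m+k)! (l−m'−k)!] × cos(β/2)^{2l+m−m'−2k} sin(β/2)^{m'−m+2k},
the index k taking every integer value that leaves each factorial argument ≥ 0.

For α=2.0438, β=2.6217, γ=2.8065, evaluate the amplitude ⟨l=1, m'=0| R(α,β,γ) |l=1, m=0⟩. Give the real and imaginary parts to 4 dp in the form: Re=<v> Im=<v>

First d^1_{0,0}(β=2.6217), then the phase factors e^{-i(0)α} and e^{-i(0)γ}:
c=cos(2.6217/2)=0.257029, s=sin(2.6217/2)=0.966404; N=√[1·1·1·1]=1.000000
k∈{0,1} keeps every argument non-negative
  k=0: (−1)^0·1.0000/(1)·0.2570^2·0.9664^0 = +0.066064
  k=1: (−1)^1·1.0000/(1)·0.2570^0·0.9664^2 = -0.933936
d^1_{0,0}(2.6217) = +0.066064 -0.933936 = -0.867873
D = (+1.000000+0.000000i)·(-0.867873)·(+1.000000+0.000000i) = -0.867873+0.000000i

Re=-0.8679 Im=0.0000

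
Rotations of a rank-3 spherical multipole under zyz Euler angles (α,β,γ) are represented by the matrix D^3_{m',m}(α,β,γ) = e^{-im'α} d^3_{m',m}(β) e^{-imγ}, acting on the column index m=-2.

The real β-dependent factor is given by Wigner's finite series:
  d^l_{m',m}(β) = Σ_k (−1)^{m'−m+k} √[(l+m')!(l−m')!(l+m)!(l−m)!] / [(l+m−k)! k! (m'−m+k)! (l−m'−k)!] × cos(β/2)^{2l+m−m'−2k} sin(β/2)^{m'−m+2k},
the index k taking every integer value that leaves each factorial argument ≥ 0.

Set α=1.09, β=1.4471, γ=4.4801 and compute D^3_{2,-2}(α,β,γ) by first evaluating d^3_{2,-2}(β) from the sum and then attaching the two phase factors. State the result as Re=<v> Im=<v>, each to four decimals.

Split into d^3_{2,-2}(β=1.4471) × two z-phases.
With c≡cos(β/2)=0.749460 and s≡sin(β/2)=0.662049, N=[120·1·1·120]^{1/2}=120.000000
Admissible k: 0..1 (factorial args all ≥0)
  k=0: (−1)^4·120.0000/(24)·0.7495^2·0.6620^4 = +0.539546
  k=1: (−1)^5·120.0000/(120)·0.7495^0·0.6620^6 = -0.084206
d^3_{2,-2}(1.4471) = +0.539546 -0.084206 = +0.455340
Attach z-rotation phases: D = e^{-i(2)(1.09)}·(+0.455340)·e^{-i(-2)(4.4801)} = +0.400249+0.217108i

Re=0.4002 Im=0.2171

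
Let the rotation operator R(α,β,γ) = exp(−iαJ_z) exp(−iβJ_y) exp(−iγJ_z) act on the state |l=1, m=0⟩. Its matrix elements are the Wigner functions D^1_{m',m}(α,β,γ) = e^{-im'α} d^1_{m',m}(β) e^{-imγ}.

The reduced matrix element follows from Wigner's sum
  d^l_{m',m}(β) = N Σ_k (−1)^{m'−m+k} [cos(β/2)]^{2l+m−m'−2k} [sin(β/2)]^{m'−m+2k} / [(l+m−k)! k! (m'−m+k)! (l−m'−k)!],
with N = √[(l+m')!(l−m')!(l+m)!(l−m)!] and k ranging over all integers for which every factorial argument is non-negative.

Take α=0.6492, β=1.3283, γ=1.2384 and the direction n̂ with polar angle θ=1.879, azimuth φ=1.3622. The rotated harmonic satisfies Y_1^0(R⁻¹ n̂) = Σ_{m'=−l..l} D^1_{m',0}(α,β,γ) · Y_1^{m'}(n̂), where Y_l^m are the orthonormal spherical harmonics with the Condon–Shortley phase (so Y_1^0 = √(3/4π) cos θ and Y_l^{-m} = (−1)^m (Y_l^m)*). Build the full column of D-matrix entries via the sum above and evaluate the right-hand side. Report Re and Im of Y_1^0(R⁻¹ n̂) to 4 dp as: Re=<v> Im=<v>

Need the full column D^1_{m',0} for m'=−1..1 at α=0.6492, β=1.3283, γ=1.2384.
cos(β/2)=0.787441, sin(β/2)=0.616390
d^1_{-1,0}: single k=1 term ⇒ +0.686418;  D = +0.546778+0.414974i
d^1_{0,0}: k∈[0..1] ⇒ +0.620063 -0.379937 = +0.240127;  D = +0.240127+0.000000i
d^1_{1,0}: single k=0 term ⇒ -0.686418;  D = -0.546778+0.414974i
Y_1^{m'}(θ=1.879,φ=1.3622) and Σ D·Y over m':
  (+0.5468+0.4150i)·(+0.0682-0.3221i)  (+0.2401+0.0000i)·(-0.1482+0.0000i)  (-0.5468+0.4150i)·(-0.0682-0.3221i)
Y_1^0(R⁻¹ n̂) = +0.306271+0.000000i

Re=0.3063 Im=0.0000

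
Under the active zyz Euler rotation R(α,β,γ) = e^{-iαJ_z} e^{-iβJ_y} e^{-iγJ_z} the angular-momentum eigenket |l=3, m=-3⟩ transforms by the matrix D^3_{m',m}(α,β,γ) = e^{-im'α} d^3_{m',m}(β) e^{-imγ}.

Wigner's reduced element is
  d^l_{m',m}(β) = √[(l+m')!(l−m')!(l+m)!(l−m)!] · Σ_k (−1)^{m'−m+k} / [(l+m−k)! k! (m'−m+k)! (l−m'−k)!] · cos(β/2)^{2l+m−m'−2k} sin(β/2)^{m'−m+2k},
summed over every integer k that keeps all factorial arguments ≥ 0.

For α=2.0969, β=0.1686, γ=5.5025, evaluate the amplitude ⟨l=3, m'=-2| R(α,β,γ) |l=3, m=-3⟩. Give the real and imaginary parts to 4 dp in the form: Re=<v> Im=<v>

First d^3_{-2,-3}(β=0.1686), then the phase factors e^{-i(-2)α} and e^{-i(-3)γ}:
c=cos(0.1686/2)=0.996449, s=sin(0.1686/2)=0.084200; N=√[1·120·1·720]=293.938769
Admissible k: 0..0 (factorial args all ≥0)
  k=0: (−1)^1·293.9388/(120)·0.9964^5·0.0842^1 = -0.202611
d^3_{-2,-3}(0.1686) = -0.202611
Phases: e^{-i·(-2)·2.0969}=-0.495655-0.868519i, e^{-i·(-3)·5.5025}=-0.697039-0.717033i ⇒ D=+0.056177-0.194668i

Re=0.0562 Im=-0.1947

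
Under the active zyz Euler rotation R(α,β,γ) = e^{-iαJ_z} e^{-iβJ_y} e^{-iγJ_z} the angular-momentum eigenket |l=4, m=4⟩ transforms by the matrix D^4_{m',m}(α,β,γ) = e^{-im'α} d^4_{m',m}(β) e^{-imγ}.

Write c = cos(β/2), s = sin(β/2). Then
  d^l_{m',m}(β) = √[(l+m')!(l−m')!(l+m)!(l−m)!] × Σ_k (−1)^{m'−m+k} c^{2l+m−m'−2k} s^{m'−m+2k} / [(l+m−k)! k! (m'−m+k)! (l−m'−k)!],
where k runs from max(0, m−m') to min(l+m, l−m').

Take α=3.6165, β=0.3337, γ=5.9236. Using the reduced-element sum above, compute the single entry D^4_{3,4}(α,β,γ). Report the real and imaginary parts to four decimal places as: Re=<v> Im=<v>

First d^4_{3,4}(β=0.3337), then the phase factors e^{-i(3)α} and e^{-i(4)γ}:
With c≡cos(β/2)=0.986113 and s≡sin(β/2)=0.166077, N=[5040·1·40320·1]^{1/2}=14255.272709
Admissible k: 1..1 (factorial args all ≥0)
  k=1: (−1)^0·14255.2727/(5040)·0.9861^7·0.1661^1 = +0.425932
d^4_{3,4}(0.3337) = +0.425932
Attach z-rotation phases: D = e^{-i(3)(3.6165)}·(+0.425932)·e^{-i(4)(5.9236)} = -0.425893-0.005801i

Re=-0.4259 Im=-0.0058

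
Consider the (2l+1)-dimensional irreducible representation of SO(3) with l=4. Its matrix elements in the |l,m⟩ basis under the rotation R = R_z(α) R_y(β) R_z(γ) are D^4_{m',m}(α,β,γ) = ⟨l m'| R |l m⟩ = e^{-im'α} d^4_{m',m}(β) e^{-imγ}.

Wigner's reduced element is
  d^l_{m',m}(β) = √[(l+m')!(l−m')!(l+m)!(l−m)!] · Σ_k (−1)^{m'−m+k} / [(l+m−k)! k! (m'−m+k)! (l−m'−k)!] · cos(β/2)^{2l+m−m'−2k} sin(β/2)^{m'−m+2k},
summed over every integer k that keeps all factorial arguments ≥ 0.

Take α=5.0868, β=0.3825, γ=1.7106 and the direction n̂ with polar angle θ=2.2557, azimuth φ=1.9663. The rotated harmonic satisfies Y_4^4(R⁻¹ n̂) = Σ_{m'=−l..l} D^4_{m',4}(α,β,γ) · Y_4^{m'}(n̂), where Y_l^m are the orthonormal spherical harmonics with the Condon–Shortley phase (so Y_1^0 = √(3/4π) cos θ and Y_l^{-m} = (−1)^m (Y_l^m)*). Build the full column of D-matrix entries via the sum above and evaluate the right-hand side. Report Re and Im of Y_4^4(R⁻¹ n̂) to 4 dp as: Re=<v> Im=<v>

Re=0.0219 Im=-0.0099

Need the full column D^4_{m',4} for m'=−4..4 at α=5.0868, β=0.3825, γ=1.7106.
cos(β/2)=0.981767, sin(β/2)=0.190086
d^4_{-4,4}: single k=8 term ⇒ +0.000002;  D = +0.000001+0.000001i
d^4_{-3,4}: single k=7 term ⇒ +0.000025;  D = -0.000013+0.000021i
d^4_{-2,4}: single k=6 term ⇒ +0.000241;  D = -0.000236-0.000045i
d^4_{-1,4}: single k=5 term ⇒ +0.001757;  D = -0.000323-0.001727i
d^4_{0,4}: single k=4 term ⇒ +0.010148;  D = +0.008602-0.005384i
d^4_{1,4}: single k=3 term ⇒ +0.046880;  D = +0.037681+0.027890i
d^4_{2,4}: single k=2 term ⇒ +0.171211;  D = -0.044471+0.165335i
d^4_{3,4}: single k=1 term ⇒ +0.472668;  D = -0.469725+0.052664i
d^4_{4,4}: single k=0 term ⇒ +0.863115;  D = -0.403203-0.763149i
Y_4^{m'}(θ=2.2557,φ=1.9663) and Σ D·Y over m':
  (+0.0000+0.0000i)·(-0.0018-0.1592i)  (-0.0000+0.0000i)·(-0.3410-0.1379i)  (-0.0002-0.0000i)·(-0.2541+0.2570i)  (-0.0003-0.0017i)·(-0.0177-0.0425i)  (+0.0086-0.0054i)·(-0.3597+0.0000i)  (+0.0377+0.0279i)·(+0.0177-0.0425i)  (-0.0445+0.1653i)·(-0.2541-0.2570i)  (-0.4697+0.0527i)·(+0.3410-0.1379i)  (-0.4032-0.7631i)·(-0.0018+0.1592i)
Y_4^4(R⁻¹ n̂) = +0.021866-0.009864i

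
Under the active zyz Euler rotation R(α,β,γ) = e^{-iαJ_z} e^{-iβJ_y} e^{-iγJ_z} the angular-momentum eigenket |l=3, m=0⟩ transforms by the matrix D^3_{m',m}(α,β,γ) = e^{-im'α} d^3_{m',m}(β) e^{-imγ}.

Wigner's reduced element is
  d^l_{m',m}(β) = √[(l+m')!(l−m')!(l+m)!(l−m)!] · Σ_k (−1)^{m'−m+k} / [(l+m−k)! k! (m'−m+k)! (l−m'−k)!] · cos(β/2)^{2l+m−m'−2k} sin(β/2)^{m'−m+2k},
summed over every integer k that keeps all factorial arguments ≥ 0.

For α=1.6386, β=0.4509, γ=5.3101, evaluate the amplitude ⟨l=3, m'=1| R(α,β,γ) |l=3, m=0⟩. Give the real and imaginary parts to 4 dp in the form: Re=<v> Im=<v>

Re=0.0390 Im=0.5743

D^3_{1,0}(1.6386,0.4509,5.3101) = e^{-i·1·1.6386}·d^3_{1,0}(0.4509)·e^{-i·0·5.3101}. Compute d first:
Half-angle: c=0.974694, s=0.223545. N=√(24·2·6·6)=41.569219
k∈{0,1,2} keeps every argument non-negative
  k=0: (−1)^1·41.5692/(12)·0.9747^5·0.2235^1 = -0.681234
  k=1: (−1)^2·41.5692/(4)·0.9747^3·0.2235^3 = +0.107501
  k=2: (−1)^3·41.5692/(12)·0.9747^1·0.2235^5 = -0.001885
d^3_{1,0}(0.4509) = -0.681234 +0.107501 -0.001885 = -0.575618
D = (-0.067752-0.997702i)·(-0.575618)·(+1.000000+0.000000i) = +0.038999+0.574295i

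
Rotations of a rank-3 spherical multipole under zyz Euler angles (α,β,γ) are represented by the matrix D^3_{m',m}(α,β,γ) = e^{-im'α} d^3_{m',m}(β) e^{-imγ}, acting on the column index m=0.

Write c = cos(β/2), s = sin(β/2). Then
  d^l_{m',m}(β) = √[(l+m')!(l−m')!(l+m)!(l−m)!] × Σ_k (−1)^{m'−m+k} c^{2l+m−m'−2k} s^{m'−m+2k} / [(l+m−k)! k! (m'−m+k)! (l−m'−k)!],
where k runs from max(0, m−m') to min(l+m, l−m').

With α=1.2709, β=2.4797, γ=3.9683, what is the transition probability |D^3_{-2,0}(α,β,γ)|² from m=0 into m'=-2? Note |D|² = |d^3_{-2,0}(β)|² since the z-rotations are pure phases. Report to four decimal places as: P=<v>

P=0.1665

Split into d^3_{-2,0}(β=2.4797) × two z-phases.
With c≡cos(β/2)=0.324938 and s≡sin(β/2)=0.945735, N=[1·120·6·6]^{1/2}=65.726707
The bounds max(0,m−m')=2 and min(l+m,l−m')=3 give 2 terms
  k=2: (−1)^0·65.7267/(12)·0.3249^4·0.9457^2 = +0.054614
  k=3: (−1)^1·65.7267/(12)·0.3249^2·0.9457^4 = -0.462637
d^3_{-2,0}(2.4797) = +0.054614 -0.462637 = -0.408023
|D^3_{-2,0}|² = |d^3_{-2,0}(β)|² = (-0.408023)² = 0.166483 (the z-rotation phases have unit modulus)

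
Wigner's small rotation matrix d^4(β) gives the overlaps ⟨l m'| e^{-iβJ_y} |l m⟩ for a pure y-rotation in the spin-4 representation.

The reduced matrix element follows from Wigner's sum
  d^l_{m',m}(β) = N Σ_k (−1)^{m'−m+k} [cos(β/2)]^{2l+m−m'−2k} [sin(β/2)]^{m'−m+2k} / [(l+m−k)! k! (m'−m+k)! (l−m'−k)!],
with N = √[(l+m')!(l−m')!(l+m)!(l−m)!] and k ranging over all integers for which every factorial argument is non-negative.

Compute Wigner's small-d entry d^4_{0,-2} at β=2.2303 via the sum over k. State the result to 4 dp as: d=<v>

d=0.4019

d^4_{0,-2}(β=2.2303) via Wigner's sum:
Half-angle: c=0.440043, s=0.897977. N=√(24·24·2·720)=910.735966
k: max(0,(-2)−(0))=0 … min(4+(-2),4−(0))=2
  k=0: (−1)^2·910.7360/(96)·0.4400^6·0.8980^2 = +0.055542
  k=1: (−1)^3·910.7360/(36)·0.4400^4·0.8980^4 = -0.616780
  k=2: (−1)^4·910.7360/(96)·0.4400^2·0.8980^6 = +0.963167
d^4_{0,-2}(2.2303) = +0.055542 -0.616780 +0.963167 = +0.401930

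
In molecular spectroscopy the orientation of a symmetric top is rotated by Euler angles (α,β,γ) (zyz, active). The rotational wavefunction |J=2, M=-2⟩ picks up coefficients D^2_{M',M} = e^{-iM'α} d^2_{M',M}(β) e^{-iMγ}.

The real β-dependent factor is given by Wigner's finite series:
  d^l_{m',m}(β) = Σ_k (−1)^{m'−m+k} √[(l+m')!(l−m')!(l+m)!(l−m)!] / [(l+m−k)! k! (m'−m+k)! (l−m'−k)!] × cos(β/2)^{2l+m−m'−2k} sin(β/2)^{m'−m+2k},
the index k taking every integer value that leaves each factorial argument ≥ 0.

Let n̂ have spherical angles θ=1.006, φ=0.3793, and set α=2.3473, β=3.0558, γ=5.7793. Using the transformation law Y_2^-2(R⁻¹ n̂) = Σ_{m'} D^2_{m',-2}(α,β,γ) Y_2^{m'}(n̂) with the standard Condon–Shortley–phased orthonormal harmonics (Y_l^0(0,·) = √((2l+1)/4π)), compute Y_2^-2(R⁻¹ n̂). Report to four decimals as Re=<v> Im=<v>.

Re=0.0334 Im=0.2625

Need the full column D^2_{m',-2} for m'=−2..2 at α=2.3473, β=3.0558, γ=5.7793.
cos(β/2)=0.042883, sin(β/2)=0.999080
d^2_{-2,-2}: single k=0 term ⇒ +0.000003;  D = -0.000003-0.000002i
d^2_{-1,-2}: single k=0 term ⇒ -0.000158;  D = -0.000036-0.000153i
d^2_{0,-2}: single k=0 term ⇒ +0.004496;  D = +0.002400-0.003802i
d^2_{1,-2}: single k=0 term ⇒ -0.085530;  D = +0.083588-0.018120i
d^2_{2,-2}: single k=0 term ⇒ +0.996325;  D = +0.832944+0.546689i
Y_2^{m'}(θ=1.006,φ=0.3793) and Σ D·Y over m':
  (-0.0000-0.0000i)·(+0.2000-0.1896i)  (-0.0000-0.0002i)·(+0.3245-0.1293i)  (+0.0024-0.0038i)·(-0.0443+0.0000i)  (+0.0836-0.0181i)·(-0.3245-0.1293i)  (+0.8329+0.5467i)·(+0.2000+0.1896i)
Y_2^-2(R⁻¹ n̂) = +0.033369+0.262474i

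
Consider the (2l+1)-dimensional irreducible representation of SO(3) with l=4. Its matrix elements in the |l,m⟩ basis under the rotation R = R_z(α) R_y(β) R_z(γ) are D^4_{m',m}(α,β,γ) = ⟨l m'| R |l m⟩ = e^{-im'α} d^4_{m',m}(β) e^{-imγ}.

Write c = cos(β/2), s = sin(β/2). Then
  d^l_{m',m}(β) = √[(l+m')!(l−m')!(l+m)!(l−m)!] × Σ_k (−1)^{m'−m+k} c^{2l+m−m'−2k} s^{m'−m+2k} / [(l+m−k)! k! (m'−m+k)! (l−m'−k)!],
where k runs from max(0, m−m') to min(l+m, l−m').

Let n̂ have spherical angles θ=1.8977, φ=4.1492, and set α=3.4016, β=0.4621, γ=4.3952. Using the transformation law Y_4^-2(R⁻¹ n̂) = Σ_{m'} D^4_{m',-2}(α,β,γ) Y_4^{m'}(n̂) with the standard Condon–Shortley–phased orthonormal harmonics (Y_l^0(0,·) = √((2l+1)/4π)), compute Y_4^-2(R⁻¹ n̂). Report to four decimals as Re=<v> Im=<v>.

Re=-0.1489 Im=-0.2981

Need the full column D^4_{m',-2} for m'=−4..4 at α=3.4016, β=0.4621, γ=4.3952.
cos(β/2)=0.973426, sin(β/2)=0.229000
d^4_{-4,-2}: single k=2 term ⇒ +0.236085;  D = -0.216925-0.093163i
d^4_{-3,-2}: k∈[1..2] ⇒ +0.709612 -0.117816 = +0.591796;  D = +0.585530+0.085887i
d^4_{-2,-2}: k∈[0..2] ⇒ +0.806167 -0.535390 +0.037038 = +0.307815;  D = -0.305804+0.035126i
d^4_{-1,-2}: k∈[0..2] ⇒ -0.804625 +0.222652 -0.008215 = -0.590187;  D = -0.549310+0.215824i
d^4_{0,-2}: k∈[0..2] ⇒ +0.423263 -0.062466 +0.001296 = +0.362093;  D = -0.291645+0.214604i
d^4_{1,-2}: k∈[0..2] ⇒ -0.148435 +0.012322 -0.000136 = -0.136249;  D = -0.085292+0.106250i
d^4_{2,-2}: k∈[0..2] ⇒ +0.037038 -0.001640 +0.000008 = +0.035405;  D = -0.014321+0.032380i
d^4_{3,-2}: k∈[0..1] ⇒ -0.006520 +0.000120 = -0.006400;  D = -0.000997+0.006322i
d^4_{4,-2}: single k=0 term ⇒ +0.000723;  D = +0.000075+0.000719i
Y_4^{m'}(θ=1.8977,φ=4.1492) and Σ D·Y over m':
  (-0.2169-0.0932i)·(-0.2244+0.2764i)  (+0.5855+0.0859i)·(-0.3390-0.0405i)  (-0.3058+0.0351i)·(+0.0359+0.0754i)  (-0.5493+0.2158i)·(-0.1750+0.2771i)  (-0.2916+0.2146i)·(+0.0295+0.0000i)  (-0.0853+0.1063i)·(+0.1750+0.2771i)  (-0.0143+0.0324i)·(+0.0359-0.0754i)  (-0.0010+0.0063i)·(+0.3390-0.0405i)  (+0.0001+0.0007i)·(-0.2244-0.2764i)
Y_4^-2(R⁻¹ n̂) = -0.148851-0.298110i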